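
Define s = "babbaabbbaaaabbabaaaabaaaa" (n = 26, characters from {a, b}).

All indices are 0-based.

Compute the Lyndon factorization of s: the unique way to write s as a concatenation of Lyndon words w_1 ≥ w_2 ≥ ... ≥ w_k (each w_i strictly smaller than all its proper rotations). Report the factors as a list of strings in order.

["b", "abb", "aabbb", "aaaabbab", "aaaab", "a", "a", "a", "a"]

emit factor 1: 'b' (i=0, period=1)
emit factor 2: 'abb' (i=1, period=3)
emit factor 3: 'aabbb' (i=4, period=5)
emit factor 4: 'aaaabbab' (i=9, period=8)
emit factor 5: 'aaaab' (i=17, period=5)
emit factor 6: 'a' (i=22, period=1)
emit factor 7: 'a' (i=23, period=1)
emit factor 8: 'a' (i=24, period=1)
emit factor 9: 'a' (i=25, period=1)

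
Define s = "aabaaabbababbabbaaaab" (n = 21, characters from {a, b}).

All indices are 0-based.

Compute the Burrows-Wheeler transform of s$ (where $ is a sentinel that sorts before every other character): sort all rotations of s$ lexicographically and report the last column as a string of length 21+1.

rank  rotation                last
    0  $aabaaabbababbabbaaaab  b
    1  aaaab$aabaaabbababbabb  b
    2  aaab$aabaaabbababbabba  a
    3  aaabbababbabbaaaab$aab  b
    4  aab$aabaaabbababbabbaa  a
    5  aabaaabbababbabbaaaab$  $
    6  aabbababbabbaaaab$aaba  a
    7  ab$aabaaabbababbabbaaa  a
    8  abaaabbababbabbaaaab$a  a
    9  ababbabbaaaab$aabaaabb  b
   10  abbaaaab$aabaaabbababb  b
   11  abbababbabbaaaab$aabaa  a
   12  abbabbaaaab$aabaaabbab  b
   13  b$aabaaabbababbabbaaaa  a
   14  baaaab$aabaaabbababbab  b
   15  baaabbababbabbaaaab$aa  a
   16  bababbabbaaaab$aabaaab  b
   17  babbaaaab$aabaaabbabab  b
   18  babbabbaaaab$aabaaabba  a
   19  bbaaaab$aabaaabbababba  a
   20  bbababbabbaaaab$aabaaa  a
   21  bbabbaaaab$aabaaabbaba  a

bbaba$aaabbabababbaaaa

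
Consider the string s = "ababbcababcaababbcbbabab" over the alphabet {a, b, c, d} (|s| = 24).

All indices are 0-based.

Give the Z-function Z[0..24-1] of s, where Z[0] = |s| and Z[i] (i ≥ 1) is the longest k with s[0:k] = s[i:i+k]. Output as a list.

Z[0]=24
i=1: outside box; Z[1]=0
i=2: outside box; Z[2]=2 extend→box=[2,4)
i=3: min(r-i=1, Z[1]=0)=0; Z[3]=0
i=4: outside box; Z[4]=0
i=5: outside box; Z[5]=0
i=6: outside box; Z[6]=4 extend→box=[6,10)
i=7: min(r-i=3, Z[1]=0)=0; Z[7]=0
i=8: min(r-i=2, Z[2]=2)=2; Z[8]=2
i=9: min(r-i=1, Z[3]=0)=0; Z[9]=0
i=10: outside box; Z[10]=0
i=11: outside box; Z[11]=1 extend→box=[11,12)
i=12: outside box; Z[12]=6 extend→box=[12,18)
i=13: min(r-i=5, Z[1]=0)=0; Z[13]=0
i=14: min(r-i=4, Z[2]=2)=2; Z[14]=2
i=15: min(r-i=3, Z[3]=0)=0; Z[15]=0
i=16: min(r-i=2, Z[4]=0)=0; Z[16]=0
i=17: min(r-i=1, Z[5]=0)=0; Z[17]=0
i=18: outside box; Z[18]=0
i=19: outside box; Z[19]=0
i=20: outside box; Z[20]=4 extend→box=[20,24)
i=21: min(r-i=3, Z[1]=0)=0; Z[21]=0
i=22: min(r-i=2, Z[2]=2)=2; Z[22]=2
i=23: min(r-i=1, Z[3]=0)=0; Z[23]=0

[24, 0, 2, 0, 0, 0, 4, 0, 2, 0, 0, 1, 6, 0, 2, 0, 0, 0, 0, 0, 4, 0, 2, 0]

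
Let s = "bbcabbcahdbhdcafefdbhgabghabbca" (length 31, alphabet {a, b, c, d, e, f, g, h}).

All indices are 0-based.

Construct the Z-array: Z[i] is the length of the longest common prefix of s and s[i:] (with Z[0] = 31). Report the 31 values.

[31, 1, 0, 0, 4, 1, 0, 0, 0, 0, 1, 0, 0, 0, 0, 0, 0, 0, 0, 1, 0, 0, 0, 1, 0, 0, 0, 4, 1, 0, 0]

Z[0]=31
i=1: fresh scan; Z[1]=1 extend→box=[1,2)
i=2: fresh scan; Z[2]=0
i=3: fresh scan; Z[3]=0
i=4: fresh scan; Z[4]=4 extend→box=[4,8)
i=5: min(r-i=3, Z[1]=1)=1; Z[5]=1
i=6: min(r-i=2, Z[2]=0)=0; Z[6]=0
i=7: min(r-i=1, Z[3]=0)=0; Z[7]=0
i=8: fresh scan; Z[8]=0
i=9: fresh scan; Z[9]=0
i=10: fresh scan; Z[10]=1 extend→box=[10,11)
i=11: fresh scan; Z[11]=0
i=12: fresh scan; Z[12]=0
i=13: fresh scan; Z[13]=0
i=14: fresh scan; Z[14]=0
i=15: fresh scan; Z[15]=0
i=16: fresh scan; Z[16]=0
i=17: fresh scan; Z[17]=0
i=18: fresh scan; Z[18]=0
i=19: fresh scan; Z[19]=1 extend→box=[19,20)
i=20: fresh scan; Z[20]=0
i=21: fresh scan; Z[21]=0
i=22: fresh scan; Z[22]=0
i=23: fresh scan; Z[23]=1 extend→box=[23,24)
i=24: fresh scan; Z[24]=0
i=25: fresh scan; Z[25]=0
i=26: fresh scan; Z[26]=0
i=27: fresh scan; Z[27]=4 extend→box=[27,31)
i=28: min(r-i=3, Z[1]=1)=1; Z[28]=1
i=29: min(r-i=2, Z[2]=0)=0; Z[29]=0
i=30: min(r-i=1, Z[3]=0)=0; Z[30]=0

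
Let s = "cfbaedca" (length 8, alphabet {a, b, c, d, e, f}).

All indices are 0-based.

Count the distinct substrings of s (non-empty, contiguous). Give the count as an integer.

rank | idx | suffix
   0 |   7 | a
   1 |   3 | aedca
   2 |   2 | baedca
   3 |   6 | ca
   4 |   0 | cfbaedca
   5 |   5 | dca
   6 |   4 | edca
   7 |   1 | fbaedca

SA = [7, 3, 2, 6, 0, 5, 4, 1]
[i] adj suffixes → lcp
  [1] 7/3 → 1 ('a')
  [2] 3/2 → 0 ('')
  [3] 2/6 → 0 ('')
  [4] 6/0 → 1 ('c')
  [5] 0/5 → 0 ('')
  [6] 5/4 → 0 ('')
  [7] 4/1 → 0 ('')

n(n+1)/2 = 8·9/2 = 36
Σ LCP = 0 + 1 + 0 + 0 + 1 + 0 + 0 + 0 = 2
distinct = 36 − 2 = 34

34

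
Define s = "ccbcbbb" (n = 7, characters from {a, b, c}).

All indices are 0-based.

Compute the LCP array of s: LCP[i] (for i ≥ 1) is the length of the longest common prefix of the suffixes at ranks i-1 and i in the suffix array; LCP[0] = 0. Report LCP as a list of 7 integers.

[0, 1, 2, 1, 0, 2, 1]

sorted suffixes:
  #0 SA[0]=6  'b'
  #1 SA[1]=5  'bb'
  #2 SA[2]=4  'bbb'
  #3 SA[3]=2  'bcbbb'
  #4 SA[4]=3  'cbbb'
  #5 SA[5]=1  'cbcbbb'
  #6 SA[6]=0  'ccbcbbb'

SA = [6, 5, 4, 2, 3, 1, 0]
[i] adj suffixes → lcp
  [1] 6/5 → 1 ('b')
  [2] 5/4 → 2 ('bb')
  [3] 4/2 → 1 ('b')
  [4] 2/3 → 0 ('')
  [5] 3/1 → 2 ('cb')
  [6] 1/0 → 1 ('c')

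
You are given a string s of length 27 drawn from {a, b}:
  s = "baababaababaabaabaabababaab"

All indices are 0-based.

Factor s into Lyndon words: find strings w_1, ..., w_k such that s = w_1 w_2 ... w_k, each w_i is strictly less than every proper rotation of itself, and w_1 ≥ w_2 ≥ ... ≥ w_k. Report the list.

["b", "aabab", "aabab", "aabaabaababab", "aab"]

emit factor 1: 'b' (i=0, period=1)
emit factor 2: 'aabab' (i=1, period=5)
emit factor 3: 'aabab' (i=6, period=5)
emit factor 4: 'aabaabaababab' (i=11, period=13)
emit factor 5: 'aab' (i=24, period=3)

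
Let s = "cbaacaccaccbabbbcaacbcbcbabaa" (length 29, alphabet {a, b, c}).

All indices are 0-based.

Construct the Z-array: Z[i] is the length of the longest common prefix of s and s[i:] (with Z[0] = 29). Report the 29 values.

[29, 0, 0, 0, 1, 0, 1, 1, 0, 1, 3, 0, 0, 0, 0, 0, 1, 0, 0, 2, 0, 2, 0, 3, 0, 0, 0, 0, 0]

Z[0]=29
i=1: i≥r, start 0; Z[1]=0
i=2: i≥r, start 0; Z[2]=0
i=3: i≥r, start 0; Z[3]=0
i=4: i≥r, start 0; Z[4]=1 scan→box=[4,5)
i=5: i≥r, start 0; Z[5]=0
i=6: i≥r, start 0; Z[6]=1 scan→box=[6,7)
i=7: i≥r, start 0; Z[7]=1 scan→box=[7,8)
i=8: i≥r, start 0; Z[8]=0
i=9: i≥r, start 0; Z[9]=1 scan→box=[9,10)
i=10: i≥r, start 0; Z[10]=3 scan→box=[10,13)
i=11: min(r-i=2, Z[1]=0)=0; Z[11]=0
i=12: min(r-i=1, Z[2]=0)=0; Z[12]=0
i=13: i≥r, start 0; Z[13]=0
i=14: i≥r, start 0; Z[14]=0
i=15: i≥r, start 0; Z[15]=0
i=16: i≥r, start 0; Z[16]=1 scan→box=[16,17)
i=17: i≥r, start 0; Z[17]=0
i=18: i≥r, start 0; Z[18]=0
i=19: i≥r, start 0; Z[19]=2 scan→box=[19,21)
i=20: min(r-i=1, Z[1]=0)=0; Z[20]=0
i=21: i≥r, start 0; Z[21]=2 scan→box=[21,23)
i=22: min(r-i=1, Z[1]=0)=0; Z[22]=0
i=23: i≥r, start 0; Z[23]=3 scan→box=[23,26)
i=24: min(r-i=2, Z[1]=0)=0; Z[24]=0
i=25: min(r-i=1, Z[2]=0)=0; Z[25]=0
i=26: i≥r, start 0; Z[26]=0
i=27: i≥r, start 0; Z[27]=0
i=28: i≥r, start 0; Z[28]=0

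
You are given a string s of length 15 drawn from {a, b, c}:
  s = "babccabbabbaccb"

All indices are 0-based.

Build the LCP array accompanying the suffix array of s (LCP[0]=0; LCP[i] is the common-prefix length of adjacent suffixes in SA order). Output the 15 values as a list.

rank | idx | suffix
   0 |   5 | abbabbaccb
   1 |   8 | abbaccb
   2 |   1 | abccabbabbaccb
   3 |  11 | accb
   4 |  14 | b
   5 |   7 | babbaccb
   6 |   0 | babccabbabbaccb
   7 |  10 | baccb
   8 |   6 | bbabbaccb
   9 |   9 | bbaccb
  10 |   2 | bccabbabbaccb
  11 |   4 | cabbabbaccb
  12 |  13 | cb
  13 |   3 | ccabbabbaccb
  14 |  12 | ccb

SA = [5, 8, 1, 11, 14, 7, 0, 10, 6, 9, 2, 4, 13, 3, 12]
i: (SA[i-1],SA[i]) lcp shared
  1: (5,8) 4 'abba'
  2: (8,1) 2 'ab'
  3: (1,11) 1 'a'
  4: (11,14) 0 ''
  5: (14,7) 1 'b'
  6: (7,0) 3 'bab'
  7: (0,10) 2 'ba'
  8: (10,6) 1 'b'
  9: (6,9) 3 'bba'
  10: (9,2) 1 'b'
  11: (2,4) 0 ''
  12: (4,13) 1 'c'
  13: (13,3) 1 'c'
  14: (3,12) 2 'cc'

[0, 4, 2, 1, 0, 1, 3, 2, 1, 3, 1, 0, 1, 1, 2]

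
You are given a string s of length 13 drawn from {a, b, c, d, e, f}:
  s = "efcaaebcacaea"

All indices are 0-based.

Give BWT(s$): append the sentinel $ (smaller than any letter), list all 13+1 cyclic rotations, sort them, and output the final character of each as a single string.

aecccaefbaaa$e

rank  rotation        last
    0  $efcaaebcacaea  a
    1  a$efcaaebcacae  e
    2  aaebcacaea$efc  c
    3  acaea$efcaaebc  c
    4  aea$efcaaebcac  c
    5  aebcacaea$efca  a
    6  bcacaea$efcaae  e
    7  caaebcacaea$ef  f
    8  cacaea$efcaaeb  b
    9  caea$efcaaebca  a
   10  ea$efcaaebcaca  a
   11  ebcacaea$efcaa  a
   12  efcaaebcacaea$  $
   13  fcaaebcacaea$e  e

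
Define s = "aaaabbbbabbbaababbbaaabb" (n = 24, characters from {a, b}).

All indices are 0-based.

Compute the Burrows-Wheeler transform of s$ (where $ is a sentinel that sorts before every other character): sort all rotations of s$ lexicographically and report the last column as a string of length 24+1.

rank  rotation                   last
    0  $aaaabbbbabbbaababbbaaabb  b
    1  aaaabbbbabbbaababbbaaabb$  $
    2  aaabb$aaaabbbbabbbaababbb  b
    3  aaabbbbabbbaababbbaaabb$a  a
    4  aababbbaaabb$aaaabbbbabbb  b
    5  aabb$aaaabbbbabbbaababbba  a
    6  aabbbbabbbaababbbaaabb$aa  a
    7  ababbbaaabb$aaaabbbbabbba  a
    8  abb$aaaabbbbabbbaababbbaa  a
    9  abbbaaabb$aaaabbbbabbbaab  b
   10  abbbaababbbaaabb$aaaabbbb  b
   11  abbbbabbbaababbbaaabb$aaa  a
   12  b$aaaabbbbabbbaababbbaaab  b
   13  baaabb$aaaabbbbabbbaababb  b
   14  baababbbaaabb$aaaabbbbabb  b
   15  babbbaaabb$aaaabbbbabbbaa  a
   16  babbbaababbbaaabb$aaaabbb  b
   17  bb$aaaabbbbabbbaababbbaaa  a
   18  bbaaabb$aaaabbbbabbbaabab  b
   19  bbaababbbaaabb$aaaabbbbab  b
   20  bbabbbaababbbaaabb$aaaabb  b
   21  bbbaaabb$aaaabbbbabbbaaba  a
   22  bbbaababbbaaabb$aaaabbbba  a
   23  bbbabbbaababbbaaabb$aaaab  b
   24  bbbbabbbaababbbaaabb$aaaa  a

b$babaaaabbabbbababbbaaba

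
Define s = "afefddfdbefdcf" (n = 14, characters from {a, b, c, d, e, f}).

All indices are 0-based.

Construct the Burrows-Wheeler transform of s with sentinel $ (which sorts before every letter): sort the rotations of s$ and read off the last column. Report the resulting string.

f$ddfffdbfcdeea

rank  rotation         last
    0  $afefddfdbefdcf  f
    1  afefddfdbefdcf$  $
    2  befdcf$afefddfd  d
    3  cf$afefddfdbefd  d
    4  dbefdcf$afefddf  f
    5  dcf$afefddfdbef  f
    6  ddfdbefdcf$afef  f
    7  dfdbefdcf$afefd  d
    8  efdcf$afefddfdb  b
    9  efddfdbefdcf$af  f
   10  f$afefddfdbefdc  c
   11  fdbefdcf$afefdd  d
   12  fdcf$afefddfdbe  e
   13  fddfdbefdcf$afe  e
   14  fefddfdbefdcf$a  a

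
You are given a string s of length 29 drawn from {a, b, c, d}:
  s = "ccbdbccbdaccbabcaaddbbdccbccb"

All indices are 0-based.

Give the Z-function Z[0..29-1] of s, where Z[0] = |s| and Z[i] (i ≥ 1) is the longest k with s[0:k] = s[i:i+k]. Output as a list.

Z[0]=29
i=1: outside box; Z[1]=1 scan→box=[1,2)
i=2: outside box; Z[2]=0
i=3: outside box; Z[3]=0
i=4: outside box; Z[4]=0
i=5: outside box; Z[5]=4 scan→box=[5,9)
i=6: min(r-i=3, Z[1]=1)=1; Z[6]=1
i=7: min(r-i=2, Z[2]=0)=0; Z[7]=0
i=8: min(r-i=1, Z[3]=0)=0; Z[8]=0
i=9: outside box; Z[9]=0
i=10: outside box; Z[10]=3 scan→box=[10,13)
i=11: min(r-i=2, Z[1]=1)=1; Z[11]=1
i=12: min(r-i=1, Z[2]=0)=0; Z[12]=0
i=13: outside box; Z[13]=0
i=14: outside box; Z[14]=0
i=15: outside box; Z[15]=1 scan→box=[15,16)
i=16: outside box; Z[16]=0
i=17: outside box; Z[17]=0
i=18: outside box; Z[18]=0
i=19: outside box; Z[19]=0
i=20: outside box; Z[20]=0
i=21: outside box; Z[21]=0
i=22: outside box; Z[22]=0
i=23: outside box; Z[23]=3 scan→box=[23,26)
i=24: min(r-i=2, Z[1]=1)=1; Z[24]=1
i=25: min(r-i=1, Z[2]=0)=0; Z[25]=0
i=26: outside box; Z[26]=3 scan→box=[26,29)
i=27: min(r-i=2, Z[1]=1)=1; Z[27]=1
i=28: min(r-i=1, Z[2]=0)=0; Z[28]=0

[29, 1, 0, 0, 0, 4, 1, 0, 0, 0, 3, 1, 0, 0, 0, 1, 0, 0, 0, 0, 0, 0, 0, 3, 1, 0, 3, 1, 0]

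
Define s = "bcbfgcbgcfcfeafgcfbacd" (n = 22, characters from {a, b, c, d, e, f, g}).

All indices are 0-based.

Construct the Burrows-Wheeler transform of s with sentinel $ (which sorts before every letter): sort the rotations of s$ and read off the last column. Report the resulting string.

dbef$ccbgaggfcfcccbaffb

rank  rotation                 last
    0  $bcbfgcbgcfcfeafgcfbacd  d
    1  acd$bcbfgcbgcfcfeafgcfb  b
    2  afgcfbacd$bcbfgcbgcfcfe  e
    3  bacd$bcbfgcbgcfcfeafgcf  f
    4  bcbfgcbgcfcfeafgcfbacd$  $
    5  bfgcbgcfcfeafgcfbacd$bc  c
    6  bgcfcfeafgcfbacd$bcbfgc  c
    7  cbfgcbgcfcfeafgcfbacd$b  b
    8  cbgcfcfeafgcfbacd$bcbfg  g
    9  cd$bcbfgcbgcfcfeafgcfba  a
   10  cfbacd$bcbfgcbgcfcfeafg  g
   11  cfcfeafgcfbacd$bcbfgcbg  g
   12  cfeafgcfbacd$bcbfgcbgcf  f
   13  d$bcbfgcbgcfcfeafgcfbac  c
   14  eafgcfbacd$bcbfgcbgcfcf  f
   15  fbacd$bcbfgcbgcfcfeafgc  c
   16  fcfeafgcfbacd$bcbfgcbgc  c
   17  feafgcfbacd$bcbfgcbgcfc  c
   18  fgcbgcfcfeafgcfbacd$bcb  b
   19  fgcfbacd$bcbfgcbgcfcfea  a
   20  gcbgcfcfeafgcfbacd$bcbf  f
   21  gcfbacd$bcbfgcbgcfcfeaf  f
   22  gcfcfeafgcfbacd$bcbfgcb  b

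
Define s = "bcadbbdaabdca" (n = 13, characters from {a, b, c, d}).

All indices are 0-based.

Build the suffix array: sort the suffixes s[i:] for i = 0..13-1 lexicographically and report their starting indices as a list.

rank | idx | suffix
   0 |  12 | a
   1 |   7 | aabdca
   2 |   8 | abdca
   3 |   2 | adbbdaabdca
   4 |   4 | bbdaabdca
   5 |   0 | bcadbbdaabdca
   6 |   5 | bdaabdca
   7 |   9 | bdca
   8 |  11 | ca
   9 |   1 | cadbbdaabdca
  10 |   6 | daabdca
  11 |   3 | dbbdaabdca
  12 |  10 | dca

[12, 7, 8, 2, 4, 0, 5, 9, 11, 1, 6, 3, 10]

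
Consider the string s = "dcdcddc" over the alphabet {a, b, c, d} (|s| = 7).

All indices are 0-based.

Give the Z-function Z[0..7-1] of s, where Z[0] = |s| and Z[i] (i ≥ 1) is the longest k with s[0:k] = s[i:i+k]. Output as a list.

Z[0]=7
i=1: fresh scan; Z[1]=0
i=2: fresh scan; Z[2]=3 scan→box=[2,5)
i=3: min(r-i=2, Z[1]=0)=0; Z[3]=0
i=4: min(r-i=1, Z[2]=3)=1; Z[4]=1
i=5: fresh scan; Z[5]=2 scan→box=[5,7)
i=6: min(r-i=1, Z[1]=0)=0; Z[6]=0

[7, 0, 3, 0, 1, 2, 0]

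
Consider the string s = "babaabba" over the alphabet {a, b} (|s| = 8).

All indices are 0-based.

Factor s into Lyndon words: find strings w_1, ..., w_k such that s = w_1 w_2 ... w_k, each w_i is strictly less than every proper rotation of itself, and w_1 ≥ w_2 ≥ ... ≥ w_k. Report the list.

["b", "ab", "aabb", "a"]

emit factor 1: 'b' (i=0, period=1)
emit factor 2: 'ab' (i=1, period=2)
emit factor 3: 'aabb' (i=3, period=4)
emit factor 4: 'a' (i=7, period=1)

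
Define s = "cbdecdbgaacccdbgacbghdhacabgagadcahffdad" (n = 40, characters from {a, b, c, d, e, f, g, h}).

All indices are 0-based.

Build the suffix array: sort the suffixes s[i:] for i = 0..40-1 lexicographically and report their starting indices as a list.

[8, 25, 23, 16, 9, 38, 30, 28, 33, 1, 6, 14, 26, 18, 24, 32, 0, 17, 10, 11, 4, 12, 39, 37, 5, 13, 31, 2, 21, 3, 36, 35, 7, 15, 29, 27, 19, 22, 20, 34]

sorted suffixes:
  #0 SA[0]=8  'aacccdbgacbghdhacabgagadcahffdad'
  #1 SA[1]=25  'abgagadcahffdad'
  #2 SA[2]=23  'acabgagadcahffdad'
  #3 SA[3]=16  'acbghdhacabgagadcahffdad'
  #4 SA[4]=9  'acccdbgacbghdhacabgagadcahffdad'
  #5 SA[5]=38  'ad'
  #6 SA[6]=30  'adcahffdad'
  #7 SA[7]=28  'agadcahffdad'
  #8 SA[8]=33  'ahffdad'
  #9 SA[9]=1  'bdecdbgaacccdbgacbghdhacabgagadcahffdad'
  #10 SA[10]=6  'bgaacccdbgacbghdhacabgagadcahffdad'
  #11 SA[11]=14  'bgacbghdhacabgagadcahffdad'
  #12 SA[12]=26  'bgagadcahffdad'
  #13 SA[13]=18  'bghdhacabgagadcahffdad'
  #14 SA[14]=24  'cabgagadcahffdad'
  #15 SA[15]=32  'cahffdad'
  #16 SA[16]=0  'cbdecdbgaacccdbgacbghdhacabgagadcahffdad'
  #17 SA[17]=17  'cbghdhacabgagadcahffdad'
  #18 SA[18]=10  'cccdbgacbghdhacabgagadcahffdad'
  #19 SA[19]=11  'ccdbgacbghdhacabgagadcahffdad'
  #20 SA[20]=4  'cdbgaacccdbgacbghdhacabgagadcahffdad'
  #21 SA[21]=12  'cdbgacbghdhacabgagadcahffdad'
  #22 SA[22]=39  'd'
  #23 SA[23]=37  'dad'
  #24 SA[24]=5  'dbgaacccdbgacbghdhacabgagadcahffdad'
  #25 SA[25]=13  'dbgacbghdhacabgagadcahffdad'
  #26 SA[26]=31  'dcahffdad'
  #27 SA[27]=2  'decdbgaacccdbgacbghdhacabgagadcahffdad'
  #28 SA[28]=21  'dhacabgagadcahffdad'
  #29 SA[29]=3  'ecdbgaacccdbgacbghdhacabgagadcahffdad'
  #30 SA[30]=36  'fdad'
  #31 SA[31]=35  'ffdad'
  #32 SA[32]=7  'gaacccdbgacbghdhacabgagadcahffdad'
  #33 SA[33]=15  'gacbghdhacabgagadcahffdad'
  #34 SA[34]=29  'gadcahffdad'
  #35 SA[35]=27  'gagadcahffdad'
  #36 SA[36]=19  'ghdhacabgagadcahffdad'
  #37 SA[37]=22  'hacabgagadcahffdad'
  #38 SA[38]=20  'hdhacabgagadcahffdad'
  #39 SA[39]=34  'hffdad'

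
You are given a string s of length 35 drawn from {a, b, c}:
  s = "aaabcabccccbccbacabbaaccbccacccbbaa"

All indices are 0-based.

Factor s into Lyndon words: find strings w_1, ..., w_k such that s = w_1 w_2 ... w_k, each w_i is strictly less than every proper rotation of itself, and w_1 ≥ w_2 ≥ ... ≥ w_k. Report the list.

emit factor 1: 'aaabcabccccbccbacabbaaccbccacccbb' (i=0, period=33)
emit factor 2: 'a' (i=33, period=1)
emit factor 3: 'a' (i=34, period=1)

["aaabcabccccbccbacabbaaccbccacccbb", "a", "a"]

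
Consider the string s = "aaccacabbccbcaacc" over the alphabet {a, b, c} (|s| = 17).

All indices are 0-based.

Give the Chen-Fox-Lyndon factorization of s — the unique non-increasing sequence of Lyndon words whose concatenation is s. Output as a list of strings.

["aaccacabbccbc", "aacc"]

emit factor 1: 'aaccacabbccbc' (i=0, period=13)
emit factor 2: 'aacc' (i=13, period=4)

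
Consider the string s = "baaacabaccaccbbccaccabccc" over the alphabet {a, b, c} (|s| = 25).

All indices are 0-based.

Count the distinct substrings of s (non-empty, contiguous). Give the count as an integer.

277

rank | idx | suffix
   0 |   1 | aaacabaccaccbbccaccabccc
   1 |   2 | aacabaccaccbbccaccabccc
   2 |   5 | abaccaccbbccaccabccc
   3 |  20 | abccc
   4 |   3 | acabaccaccbbccaccabccc
   5 |  17 | accabccc
   6 |   7 | accaccbbccaccabccc
   7 |  10 | accbbccaccabccc
   8 |   0 | baaacabaccaccbbccaccabccc
   9 |   6 | baccaccbbccaccabccc
  10 |  13 | bbccaccabccc
  11 |  14 | bccaccabccc
  12 |  21 | bccc
  13 |  24 | c
  14 |   4 | cabaccaccbbccaccabccc
  15 |  19 | cabccc
  16 |  16 | caccabccc
  17 |   9 | caccbbccaccabccc
  18 |  12 | cbbccaccabccc
  19 |  23 | cc
  20 |  18 | ccabccc
  21 |  15 | ccaccabccc
  22 |   8 | ccaccbbccaccabccc
  23 |  11 | ccbbccaccabccc
  24 |  22 | ccc

SA = [1, 2, 5, 20, 3, 17, 7, 10, 0, 6, 13, 14, 21, 24, 4, 19, 16, 9, 12, 23, 18, 15, 8, 11, 22]
[i] adj suffixes → lcp
  [1] 1/2 → 2 ('aa')
  [2] 2/5 → 1 ('a')
  [3] 5/20 → 2 ('ab')
  [4] 20/3 → 1 ('a')
  [5] 3/17 → 2 ('ac')
  [6] 17/7 → 4 ('acca')
  [7] 7/10 → 3 ('acc')
  [8] 10/0 → 0 ('')
  [9] 0/6 → 2 ('ba')
  [10] 6/13 → 1 ('b')
  [11] 13/14 → 1 ('b')
  [12] 14/21 → 3 ('bcc')
  [13] 21/24 → 0 ('')
  [14] 24/4 → 1 ('c')
  [15] 4/19 → 3 ('cab')
  [16] 19/16 → 2 ('ca')
  [17] 16/9 → 4 ('cacc')
  [18] 9/12 → 1 ('c')
  [19] 12/23 → 1 ('c')
  [20] 23/18 → 2 ('cc')
  [21] 18/15 → 3 ('cca')
  [22] 15/8 → 5 ('ccacc')
  [23] 8/11 → 2 ('cc')
  [24] 11/22 → 2 ('cc')

n(n+1)/2 = 25·26/2 = 325
Σ LCP = 0 + 2 + 1 + 2 + 1 + 2 + 4 + 3 + 0 + 2 + 1 + 1 + 3 + 0 + 1 + 3 + 2 + 4 + 1 + 1 + 2 + 3 + 5 + 2 + 2 = 48
distinct = 325 − 48 = 277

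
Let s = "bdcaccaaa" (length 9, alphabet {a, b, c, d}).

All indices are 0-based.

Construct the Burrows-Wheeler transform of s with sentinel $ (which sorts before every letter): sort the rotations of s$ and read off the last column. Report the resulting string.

aaacc$cdab

rank  rotation    last
    0  $bdcaccaaa  a
    1  a$bdcaccaa  a
    2  aa$bdcacca  a
    3  aaa$bdcacc  c
    4  accaaa$bdc  c
    5  bdcaccaaa$  $
    6  caaa$bdcac  c
    7  caccaaa$bd  d
    8  ccaaa$bdca  a
    9  dcaccaaa$b  b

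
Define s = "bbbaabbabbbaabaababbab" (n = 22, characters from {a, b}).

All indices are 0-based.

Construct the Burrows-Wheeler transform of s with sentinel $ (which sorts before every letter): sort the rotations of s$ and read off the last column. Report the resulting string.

rank  rotation                 last
    0  $bbbaabbabbbaabaababbab  b
    1  aabaababbab$bbbaabbabbb  b
    2  aababbab$bbbaabbabbbaab  b
    3  aabbabbbaabaababbab$bbb  b
    4  ab$bbbaabbabbbaabaababb  b
    5  abaababbab$bbbaabbabbba  a
    6  ababbab$bbbaabbabbbaaba  a
    7  abbab$bbbaabbabbbaabaab  b
    8  abbabbbaabaababbab$bbba  a
    9  abbbaabaababbab$bbbaabb  b
   10  b$bbbaabbabbbaabaababba  a
   11  baabaababbab$bbbaabbabb  b
   12  baababbab$bbbaabbabbbaa  a
   13  baabbabbbaabaababbab$bb  b
   14  bab$bbbaabbabbbaabaabab  b
   15  babbab$bbbaabbabbbaabaa  a
   16  babbbaabaababbab$bbbaab  b
   17  bbaabaababbab$bbbaabbab  b
   18  bbaabbabbbaabaababbab$b  b
   19  bbab$bbbaabbabbbaabaaba  a
   20  bbabbbaabaababbab$bbbaa  a
   21  bbbaabaababbab$bbbaabba  a
   22  bbbaabbabbbaabaababbab$  $

bbbbbaababababbabbbaaa$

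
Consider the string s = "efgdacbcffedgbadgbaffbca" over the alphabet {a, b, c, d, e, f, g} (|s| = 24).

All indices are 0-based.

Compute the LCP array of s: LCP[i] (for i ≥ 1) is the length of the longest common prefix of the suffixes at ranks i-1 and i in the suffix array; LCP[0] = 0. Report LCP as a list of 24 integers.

[0, 1, 1, 1, 0, 2, 1, 2, 0, 1, 1, 0, 1, 4, 0, 1, 0, 1, 1, 2, 1, 0, 3, 1]

rank→(start, suffix):
  0 → (23, 'a')
  1 → (4, 'acbcffedgbadgbaffbca')
  2 → (14, 'adgbaffbca')
  3 → (18, 'affbca')
  4 → (13, 'badgbaffbca')
  5 → (17, 'baffbca')
  6 → (21, 'bca')
  7 → (6, 'bcffedgbadgbaffbca')
  8 → (22, 'ca')
  9 → (5, 'cbcffedgbadgbaffbca')
  10 → (7, 'cffedgbadgbaffbca')
  11 → (3, 'dacbcffedgbadgbaffbca')
  12 → (11, 'dgbadgbaffbca')
  13 → (15, 'dgbaffbca')
  14 → (10, 'edgbadgbaffbca')
  15 → (0, 'efgdacbcffedgbadgbaffbca')
  16 → (20, 'fbca')
  17 → (9, 'fedgbadgbaffbca')
  18 → (19, 'ffbca')
  19 → (8, 'ffedgbadgbaffbca')
  20 → (1, 'fgdacbcffedgbadgbaffbca')
  21 → (12, 'gbadgbaffbca')
  22 → (16, 'gbaffbca')
  23 → (2, 'gdacbcffedgbadgbaffbca')

SA = [23, 4, 14, 18, 13, 17, 21, 6, 22, 5, 7, 3, 11, 15, 10, 0, 20, 9, 19, 8, 1, 12, 16, 2]
[i] adj suffixes → lcp
  [1] 23/4 → 1 ('a')
  [2] 4/14 → 1 ('a')
  [3] 14/18 → 1 ('a')
  [4] 18/13 → 0 ('')
  [5] 13/17 → 2 ('ba')
  [6] 17/21 → 1 ('b')
  [7] 21/6 → 2 ('bc')
  [8] 6/22 → 0 ('')
  [9] 22/5 → 1 ('c')
  [10] 5/7 → 1 ('c')
  [11] 7/3 → 0 ('')
  [12] 3/11 → 1 ('d')
  [13] 11/15 → 4 ('dgba')
  [14] 15/10 → 0 ('')
  [15] 10/0 → 1 ('e')
  [16] 0/20 → 0 ('')
  [17] 20/9 → 1 ('f')
  [18] 9/19 → 1 ('f')
  [19] 19/8 → 2 ('ff')
  [20] 8/1 → 1 ('f')
  [21] 1/12 → 0 ('')
  [22] 12/16 → 3 ('gba')
  [23] 16/2 → 1 ('g')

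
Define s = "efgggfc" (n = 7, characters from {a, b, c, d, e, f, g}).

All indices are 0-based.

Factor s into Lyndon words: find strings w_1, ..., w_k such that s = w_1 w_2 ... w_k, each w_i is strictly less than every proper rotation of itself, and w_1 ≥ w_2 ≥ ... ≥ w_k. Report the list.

["efgggf", "c"]

emit factor 1: 'efgggf' (i=0, period=6)
emit factor 2: 'c' (i=6, period=1)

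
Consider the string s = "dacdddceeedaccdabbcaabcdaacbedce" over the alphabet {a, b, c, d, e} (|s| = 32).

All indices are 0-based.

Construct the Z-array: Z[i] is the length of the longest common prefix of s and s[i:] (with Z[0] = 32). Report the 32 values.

Z[0]=32
i=1: i≥r, start 0; Z[1]=0
i=2: i≥r, start 0; Z[2]=0
i=3: i≥r, start 0; Z[3]=1 scan→box=[3,4)
i=4: i≥r, start 0; Z[4]=1 scan→box=[4,5)
i=5: i≥r, start 0; Z[5]=1 scan→box=[5,6)
i=6: i≥r, start 0; Z[6]=0
i=7: i≥r, start 0; Z[7]=0
i=8: i≥r, start 0; Z[8]=0
i=9: i≥r, start 0; Z[9]=0
i=10: i≥r, start 0; Z[10]=3 scan→box=[10,13)
i=11: min(r-i=2, Z[1]=0)=0; Z[11]=0
i=12: min(r-i=1, Z[2]=0)=0; Z[12]=0
i=13: i≥r, start 0; Z[13]=0
i=14: i≥r, start 0; Z[14]=2 scan→box=[14,16)
i=15: min(r-i=1, Z[1]=0)=0; Z[15]=0
i=16: i≥r, start 0; Z[16]=0
i=17: i≥r, start 0; Z[17]=0
i=18: i≥r, start 0; Z[18]=0
i=19: i≥r, start 0; Z[19]=0
i=20: i≥r, start 0; Z[20]=0
i=21: i≥r, start 0; Z[21]=0
i=22: i≥r, start 0; Z[22]=0
i=23: i≥r, start 0; Z[23]=2 scan→box=[23,25)
i=24: min(r-i=1, Z[1]=0)=0; Z[24]=0
i=25: i≥r, start 0; Z[25]=0
i=26: i≥r, start 0; Z[26]=0
i=27: i≥r, start 0; Z[27]=0
i=28: i≥r, start 0; Z[28]=0
i=29: i≥r, start 0; Z[29]=1 scan→box=[29,30)
i=30: i≥r, start 0; Z[30]=0
i=31: i≥r, start 0; Z[31]=0

[32, 0, 0, 1, 1, 1, 0, 0, 0, 0, 3, 0, 0, 0, 2, 0, 0, 0, 0, 0, 0, 0, 0, 2, 0, 0, 0, 0, 0, 1, 0, 0]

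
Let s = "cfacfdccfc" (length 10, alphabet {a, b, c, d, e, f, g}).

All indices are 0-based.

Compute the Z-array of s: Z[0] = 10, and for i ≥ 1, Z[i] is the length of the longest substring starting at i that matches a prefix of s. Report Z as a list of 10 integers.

[10, 0, 0, 2, 0, 0, 1, 2, 0, 1]

Z[0]=10
i=1: i≥r, start 0; Z[1]=0
i=2: i≥r, start 0; Z[2]=0
i=3: i≥r, start 0; Z[3]=2 grow→box=[3,5)
i=4: min(r-i=1, Z[1]=0)=0; Z[4]=0
i=5: i≥r, start 0; Z[5]=0
i=6: i≥r, start 0; Z[6]=1 grow→box=[6,7)
i=7: i≥r, start 0; Z[7]=2 grow→box=[7,9)
i=8: min(r-i=1, Z[1]=0)=0; Z[8]=0
i=9: i≥r, start 0; Z[9]=1 grow→box=[9,10)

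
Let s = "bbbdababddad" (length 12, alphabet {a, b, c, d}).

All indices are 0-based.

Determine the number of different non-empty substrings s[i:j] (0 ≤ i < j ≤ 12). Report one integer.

sorted suffixes:
  #0 SA[0]=4  'ababddad'
  #1 SA[1]=6  'abddad'
  #2 SA[2]=10  'ad'
  #3 SA[3]=5  'babddad'
  #4 SA[4]=0  'bbbdababddad'
  #5 SA[5]=1  'bbdababddad'
  #6 SA[6]=2  'bdababddad'
  #7 SA[7]=7  'bddad'
  #8 SA[8]=11  'd'
  #9 SA[9]=3  'dababddad'
  #10 SA[10]=9  'dad'
  #11 SA[11]=8  'ddad'

SA = [4, 6, 10, 5, 0, 1, 2, 7, 11, 3, 9, 8]
i: (SA[i-1],SA[i]) lcp shared
  1: (4,6) 2 'ab'
  2: (6,10) 1 'a'
  3: (10,5) 0 ''
  4: (5,0) 1 'b'
  5: (0,1) 2 'bb'
  6: (1,2) 1 'b'
  7: (2,7) 2 'bd'
  8: (7,11) 0 ''
  9: (11,3) 1 'd'
  10: (3,9) 2 'da'
  11: (9,8) 1 'd'

n(n+1)/2 = 12·13/2 = 78
Σ LCP = 0 + 2 + 1 + 0 + 1 + 2 + 1 + 2 + 0 + 1 + 2 + 1 = 13
distinct = 78 − 13 = 65

65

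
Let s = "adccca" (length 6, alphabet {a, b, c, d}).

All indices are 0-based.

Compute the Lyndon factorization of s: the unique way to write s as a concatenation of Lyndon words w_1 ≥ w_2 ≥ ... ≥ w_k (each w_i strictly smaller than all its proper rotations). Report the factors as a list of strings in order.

["adccc", "a"]

emit factor 1: 'adccc' (i=0, period=5)
emit factor 2: 'a' (i=5, period=1)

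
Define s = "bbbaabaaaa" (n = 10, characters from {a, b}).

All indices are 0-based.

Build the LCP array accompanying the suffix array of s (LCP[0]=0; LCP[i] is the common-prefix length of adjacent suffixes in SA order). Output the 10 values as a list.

[0, 1, 2, 3, 2, 1, 0, 3, 1, 2]

rank→(start, suffix):
  0 → (9, 'a')
  1 → (8, 'aa')
  2 → (7, 'aaa')
  3 → (6, 'aaaa')
  4 → (3, 'aabaaaa')
  5 → (4, 'abaaaa')
  6 → (5, 'baaaa')
  7 → (2, 'baabaaaa')
  8 → (1, 'bbaabaaaa')
  9 → (0, 'bbbaabaaaa')

SA = [9, 8, 7, 6, 3, 4, 5, 2, 1, 0]
rank  pair      lcp
   1  s[9:],s[8:]  1  'a'
   2  s[8:],s[7:]  2  'aa'
   3  s[7:],s[6:]  3  'aaa'
   4  s[6:],s[3:]  2  'aa'
   5  s[3:],s[4:]  1  'a'
   6  s[4:],s[5:]  0  ''
   7  s[5:],s[2:]  3  'baa'
   8  s[2:],s[1:]  1  'b'
   9  s[1:],s[0:]  2  'bb'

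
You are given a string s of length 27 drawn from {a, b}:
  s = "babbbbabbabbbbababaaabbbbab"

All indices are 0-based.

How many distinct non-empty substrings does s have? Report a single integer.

285

sorted suffixes:
  #0 SA[0]=18  'aaabbbbab'
  #1 SA[1]=19  'aabbbbab'
  #2 SA[2]=25  'ab'
  #3 SA[3]=16  'abaaabbbbab'
  #4 SA[4]=14  'ababaaabbbbab'
  #5 SA[5]=6  'abbabbbbababaaabbbbab'
  #6 SA[6]=20  'abbbbab'
  #7 SA[7]=9  'abbbbababaaabbbbab'
  #8 SA[8]=1  'abbbbabbabbbbababaaabbbbab'
  #9 SA[9]=26  'b'
  #10 SA[10]=17  'baaabbbbab'
  #11 SA[11]=24  'bab'
  #12 SA[12]=15  'babaaabbbbab'
  #13 SA[13]=13  'bababaaabbbbab'
  #14 SA[14]=5  'babbabbbbababaaabbbbab'
  #15 SA[15]=8  'babbbbababaaabbbbab'
  #16 SA[16]=0  'babbbbabbabbbbababaaabbbbab'
  #17 SA[17]=23  'bbab'
  #18 SA[18]=12  'bbababaaabbbbab'
  #19 SA[19]=4  'bbabbabbbbababaaabbbbab'
  #20 SA[20]=7  'bbabbbbababaaabbbbab'
  #21 SA[21]=22  'bbbab'
  #22 SA[22]=11  'bbbababaaabbbbab'
  #23 SA[23]=3  'bbbabbabbbbababaaabbbbab'
  #24 SA[24]=21  'bbbbab'
  #25 SA[25]=10  'bbbbababaaabbbbab'
  #26 SA[26]=2  'bbbbabbabbbbababaaabbbbab'

SA = [18, 19, 25, 16, 14, 6, 20, 9, 1, 26, 17, 24, 15, 13, 5, 8, 0, 23, 12, 4, 7, 22, 11, 3, 21, 10, 2]
rank  pair      lcp
   1  s[18:],s[19:]  2  'aa'
   2  s[19:],s[25:]  1  'a'
   3  s[25:],s[16:]  2  'ab'
   4  s[16:],s[14:]  3  'aba'
   5  s[14:],s[6:]  2  'ab'
   6  s[6:],s[20:]  3  'abb'
   7  s[20:],s[9:]  7  'abbbbab'
   8  s[9:],s[1:]  7  'abbbbab'
   9  s[1:],s[26:]  0  ''
  10  s[26:],s[17:]  1  'b'
  11  s[17:],s[24:]  2  'ba'
  12  s[24:],s[15:]  3  'bab'
  13  s[15:],s[13:]  4  'baba'
  14  s[13:],s[5:]  3  'bab'
  15  s[5:],s[8:]  4  'babb'
  16  s[8:],s[0:]  8  'babbbbab'
  17  s[0:],s[23:]  1  'b'
  18  s[23:],s[12:]  4  'bbab'
  19  s[12:],s[4:]  4  'bbab'
  20  s[4:],s[7:]  5  'bbabb'
  21  s[7:],s[22:]  2  'bb'
  22  s[22:],s[11:]  5  'bbbab'
  23  s[11:],s[3:]  5  'bbbab'
  24  s[3:],s[21:]  3  'bbb'
  25  s[21:],s[10:]  6  'bbbbab'
  26  s[10:],s[2:]  6  'bbbbab'

n(n+1)/2 = 27·28/2 = 378
Σ LCP = 0 + 2 + 1 + 2 + 3 + 2 + 3 + 7 + 7 + 0 + 1 + 2 + 3 + 4 + 3 + 4 + 8 + 1 + 4 + 4 + 5 + 2 + 5 + 5 + 3 + 6 + 6 = 93
distinct = 378 − 93 = 285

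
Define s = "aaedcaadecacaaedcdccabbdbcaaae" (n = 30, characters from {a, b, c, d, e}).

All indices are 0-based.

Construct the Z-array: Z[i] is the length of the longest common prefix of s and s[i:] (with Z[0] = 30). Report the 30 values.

[30, 1, 0, 0, 0, 2, 1, 0, 0, 0, 1, 0, 5, 1, 0, 0, 0, 0, 0, 0, 1, 0, 0, 0, 0, 0, 2, 3, 1, 0]

Z[0]=30
i=1: i≥r, start 0; Z[1]=1 extend→box=[1,2)
i=2: i≥r, start 0; Z[2]=0
i=3: i≥r, start 0; Z[3]=0
i=4: i≥r, start 0; Z[4]=0
i=5: i≥r, start 0; Z[5]=2 extend→box=[5,7)
i=6: min(r-i=1, Z[1]=1)=1; Z[6]=1
i=7: i≥r, start 0; Z[7]=0
i=8: i≥r, start 0; Z[8]=0
i=9: i≥r, start 0; Z[9]=0
i=10: i≥r, start 0; Z[10]=1 extend→box=[10,11)
i=11: i≥r, start 0; Z[11]=0
i=12: i≥r, start 0; Z[12]=5 extend→box=[12,17)
i=13: min(r-i=4, Z[1]=1)=1; Z[13]=1
i=14: min(r-i=3, Z[2]=0)=0; Z[14]=0
i=15: min(r-i=2, Z[3]=0)=0; Z[15]=0
i=16: min(r-i=1, Z[4]=0)=0; Z[16]=0
i=17: i≥r, start 0; Z[17]=0
i=18: i≥r, start 0; Z[18]=0
i=19: i≥r, start 0; Z[19]=0
i=20: i≥r, start 0; Z[20]=1 extend→box=[20,21)
i=21: i≥r, start 0; Z[21]=0
i=22: i≥r, start 0; Z[22]=0
i=23: i≥r, start 0; Z[23]=0
i=24: i≥r, start 0; Z[24]=0
i=25: i≥r, start 0; Z[25]=0
i=26: i≥r, start 0; Z[26]=2 extend→box=[26,28)
i=27: min(r-i=1, Z[1]=1)=1; Z[27]=3 extend→box=[27,30)
i=28: min(r-i=2, Z[1]=1)=1; Z[28]=1
i=29: min(r-i=1, Z[2]=0)=0; Z[29]=0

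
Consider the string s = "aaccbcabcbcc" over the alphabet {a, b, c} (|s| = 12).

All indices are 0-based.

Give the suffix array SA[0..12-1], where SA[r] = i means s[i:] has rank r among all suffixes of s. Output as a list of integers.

rank→(start, suffix):
  0 → (0, 'aaccbcabcbcc')
  1 → (6, 'abcbcc')
  2 → (1, 'accbcabcbcc')
  3 → (4, 'bcabcbcc')
  4 → (7, 'bcbcc')
  5 → (9, 'bcc')
  6 → (11, 'c')
  7 → (5, 'cabcbcc')
  8 → (3, 'cbcabcbcc')
  9 → (8, 'cbcc')
  10 → (10, 'cc')
  11 → (2, 'ccbcabcbcc')

[0, 6, 1, 4, 7, 9, 11, 5, 3, 8, 10, 2]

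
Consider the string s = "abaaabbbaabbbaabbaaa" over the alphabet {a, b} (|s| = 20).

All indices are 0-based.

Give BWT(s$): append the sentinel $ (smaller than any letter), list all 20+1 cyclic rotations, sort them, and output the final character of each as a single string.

aaabbbba$aaababbabbaa

rank  rotation               last
    0  $abaaabbbaabbbaabbaaa  a
    1  a$abaaabbbaabbbaabbaa  a
    2  aa$abaaabbbaabbbaabba  a
    3  aaa$abaaabbbaabbbaabb  b
    4  aaabbbaabbbaabbaaa$ab  b
    5  aabbaaa$abaaabbbaabbb  b
    6  aabbbaabbaaa$abaaabbb  b
    7  aabbbaabbbaabbaaa$aba  a
    8  abaaabbbaabbbaabbaaa$  $
    9  abbaaa$abaaabbbaabbba  a
   10  abbbaabbaaa$abaaabbba  a
   11  abbbaabbbaabbaaa$abaa  a
   12  baaa$abaaabbbaabbbaab  b
   13  baaabbbaabbbaabbaaa$a  a
   14  baabbaaa$abaaabbbaabb  b
   15  baabbbaabbaaa$abaaabb  b
   16  bbaaa$abaaabbbaabbbaa  a
   17  bbaabbaaa$abaaabbbaab  b
   18  bbaabbbaabbaaa$abaaab  b
   19  bbbaabbaaa$abaaabbbaa  a
   20  bbbaabbbaabbaaa$abaaa  a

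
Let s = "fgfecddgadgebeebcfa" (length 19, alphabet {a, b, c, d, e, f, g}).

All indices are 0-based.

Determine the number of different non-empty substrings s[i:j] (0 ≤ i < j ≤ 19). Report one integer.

rank→(start, suffix):
  0 → (18, 'a')
  1 → (8, 'adgebeebcfa')
  2 → (15, 'bcfa')
  3 → (12, 'beebcfa')
  4 → (4, 'cddgadgebeebcfa')
  5 → (16, 'cfa')
  6 → (5, 'ddgadgebeebcfa')
  7 → (6, 'dgadgebeebcfa')
  8 → (9, 'dgebeebcfa')
  9 → (14, 'ebcfa')
  10 → (11, 'ebeebcfa')
  11 → (3, 'ecddgadgebeebcfa')
  12 → (13, 'eebcfa')
  13 → (17, 'fa')
  14 → (2, 'fecddgadgebeebcfa')
  15 → (0, 'fgfecddgadgebeebcfa')
  16 → (7, 'gadgebeebcfa')
  17 → (10, 'gebeebcfa')
  18 → (1, 'gfecddgadgebeebcfa')

SA = [18, 8, 15, 12, 4, 16, 5, 6, 9, 14, 11, 3, 13, 17, 2, 0, 7, 10, 1]
i: (SA[i-1],SA[i]) lcp shared
  1: (18,8) 1 'a'
  2: (8,15) 0 ''
  3: (15,12) 1 'b'
  4: (12,4) 0 ''
  5: (4,16) 1 'c'
  6: (16,5) 0 ''
  7: (5,6) 1 'd'
  8: (6,9) 2 'dg'
  9: (9,14) 0 ''
  10: (14,11) 2 'eb'
  11: (11,3) 1 'e'
  12: (3,13) 1 'e'
  13: (13,17) 0 ''
  14: (17,2) 1 'f'
  15: (2,0) 1 'f'
  16: (0,7) 0 ''
  17: (7,10) 1 'g'
  18: (10,1) 1 'g'

n(n+1)/2 = 19·20/2 = 190
Σ LCP = 0 + 1 + 0 + 1 + 0 + 1 + 0 + 1 + 2 + 0 + 2 + 1 + 1 + 0 + 1 + 1 + 0 + 1 + 1 = 14
distinct = 190 − 14 = 176

176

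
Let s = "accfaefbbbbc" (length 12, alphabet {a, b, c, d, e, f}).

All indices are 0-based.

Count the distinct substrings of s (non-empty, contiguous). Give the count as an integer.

68

sorted suffixes:
  #0 SA[0]=0  'accfaefbbbbc'
  #1 SA[1]=4  'aefbbbbc'
  #2 SA[2]=7  'bbbbc'
  #3 SA[3]=8  'bbbc'
  #4 SA[4]=9  'bbc'
  #5 SA[5]=10  'bc'
  #6 SA[6]=11  'c'
  #7 SA[7]=1  'ccfaefbbbbc'
  #8 SA[8]=2  'cfaefbbbbc'
  #9 SA[9]=5  'efbbbbc'
  #10 SA[10]=3  'faefbbbbc'
  #11 SA[11]=6  'fbbbbc'

SA = [0, 4, 7, 8, 9, 10, 11, 1, 2, 5, 3, 6]
[i] adj suffixes → lcp
  [1] 0/4 → 1 ('a')
  [2] 4/7 → 0 ('')
  [3] 7/8 → 3 ('bbb')
  [4] 8/9 → 2 ('bb')
  [5] 9/10 → 1 ('b')
  [6] 10/11 → 0 ('')
  [7] 11/1 → 1 ('c')
  [8] 1/2 → 1 ('c')
  [9] 2/5 → 0 ('')
  [10] 5/3 → 0 ('')
  [11] 3/6 → 1 ('f')

n(n+1)/2 = 12·13/2 = 78
Σ LCP = 0 + 1 + 0 + 3 + 2 + 1 + 0 + 1 + 1 + 0 + 0 + 1 = 10
distinct = 78 − 10 = 68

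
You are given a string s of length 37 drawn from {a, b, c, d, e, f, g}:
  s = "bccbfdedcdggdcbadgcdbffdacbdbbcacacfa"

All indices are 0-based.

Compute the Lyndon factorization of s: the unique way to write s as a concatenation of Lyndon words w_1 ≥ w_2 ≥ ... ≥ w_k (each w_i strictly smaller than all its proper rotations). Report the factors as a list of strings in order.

emit factor 1: 'bccbfdedcdggdc' (i=0, period=14)
emit factor 2: 'b' (i=14, period=1)
emit factor 3: 'adgcdbffd' (i=15, period=9)
emit factor 4: 'acbdbbc' (i=24, period=7)
emit factor 5: 'acacf' (i=31, period=5)
emit factor 6: 'a' (i=36, period=1)

["bccbfdedcdggdc", "b", "adgcdbffd", "acbdbbc", "acacf", "a"]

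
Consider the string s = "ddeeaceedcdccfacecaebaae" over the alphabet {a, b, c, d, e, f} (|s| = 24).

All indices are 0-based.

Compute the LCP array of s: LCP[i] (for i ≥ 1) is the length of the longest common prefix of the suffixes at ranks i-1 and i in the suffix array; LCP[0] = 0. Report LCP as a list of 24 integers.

[0, 1, 3, 1, 2, 0, 0, 1, 1, 1, 2, 1, 0, 2, 1, 1, 0, 1, 1, 1, 1, 1, 2, 0]

rank | idx | suffix
   0 |  21 | aae
   1 |  14 | acecaebaae
   2 |   4 | aceedcdccfacecaebaae
   3 |  22 | ae
   4 |  18 | aebaae
   5 |  20 | baae
   6 |  17 | caebaae
   7 |  11 | ccfacecaebaae
   8 |   9 | cdccfacecaebaae
   9 |  15 | cecaebaae
  10 |   5 | ceedcdccfacecaebaae
  11 |  12 | cfacecaebaae
  12 |  10 | dccfacecaebaae
  13 |   8 | dcdccfacecaebaae
  14 |   0 | ddeeaceedcdccfacecaebaae
  15 |   1 | deeaceedcdccfacecaebaae
  16 |  23 | e
  17 |   3 | eaceedcdccfacecaebaae
  18 |  19 | ebaae
  19 |  16 | ecaebaae
  20 |   7 | edcdccfacecaebaae
  21 |   2 | eeaceedcdccfacecaebaae
  22 |   6 | eedcdccfacecaebaae
  23 |  13 | facecaebaae

SA = [21, 14, 4, 22, 18, 20, 17, 11, 9, 15, 5, 12, 10, 8, 0, 1, 23, 3, 19, 16, 7, 2, 6, 13]
[i] adj suffixes → lcp
  [1] 21/14 → 1 ('a')
  [2] 14/4 → 3 ('ace')
  [3] 4/22 → 1 ('a')
  [4] 22/18 → 2 ('ae')
  [5] 18/20 → 0 ('')
  [6] 20/17 → 0 ('')
  [7] 17/11 → 1 ('c')
  [8] 11/9 → 1 ('c')
  [9] 9/15 → 1 ('c')
  [10] 15/5 → 2 ('ce')
  [11] 5/12 → 1 ('c')
  [12] 12/10 → 0 ('')
  [13] 10/8 → 2 ('dc')
  [14] 8/0 → 1 ('d')
  [15] 0/1 → 1 ('d')
  [16] 1/23 → 0 ('')
  [17] 23/3 → 1 ('e')
  [18] 3/19 → 1 ('e')
  [19] 19/16 → 1 ('e')
  [20] 16/7 → 1 ('e')
  [21] 7/2 → 1 ('e')
  [22] 2/6 → 2 ('ee')
  [23] 6/13 → 0 ('')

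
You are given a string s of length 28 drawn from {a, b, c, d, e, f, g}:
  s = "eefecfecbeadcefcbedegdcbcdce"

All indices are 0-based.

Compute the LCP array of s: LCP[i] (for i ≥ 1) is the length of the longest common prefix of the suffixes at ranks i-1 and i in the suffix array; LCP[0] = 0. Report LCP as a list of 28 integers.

[0, 0, 1, 2, 0, 2, 3, 1, 1, 2, 1, 0, 2, 3, 1, 0, 1, 1, 2, 1, 1, 1, 2, 1, 0, 1, 3, 0]

rank | idx | suffix
   0 |  10 | adcefcbedegdcbcdce
   1 |  23 | bcdce
   2 |   8 | beadcefcbedegdcbcdce
   3 |  16 | bedegdcbcdce
   4 |  22 | cbcdce
   5 |   7 | cbeadcefcbedegdcbcdce
   6 |  15 | cbedegdcbcdce
   7 |  24 | cdce
   8 |  26 | ce
   9 |  12 | cefcbedegdcbcdce
  10 |   4 | cfecbeadcefcbedegdcbcdce
  11 |  21 | dcbcdce
  12 |  25 | dce
  13 |  11 | dcefcbedegdcbcdce
  14 |  18 | degdcbcdce
  15 |  27 | e
  16 |   9 | eadcefcbedegdcbcdce
  17 |   6 | ecbeadcefcbedegdcbcdce
  18 |   3 | ecfecbeadcefcbedegdcbcdce
  19 |  17 | edegdcbcdce
  20 |   0 | eefecfecbeadcefcbedegdcbcdce
  21 |  13 | efcbedegdcbcdce
  22 |   1 | efecfecbeadcefcbedegdcbcdce
  23 |  19 | egdcbcdce
  24 |  14 | fcbedegdcbcdce
  25 |   5 | fecbeadcefcbedegdcbcdce
  26 |   2 | fecfecbeadcefcbedegdcbcdce
  27 |  20 | gdcbcdce

SA = [10, 23, 8, 16, 22, 7, 15, 24, 26, 12, 4, 21, 25, 11, 18, 27, 9, 6, 3, 17, 0, 13, 1, 19, 14, 5, 2, 20]
i: (SA[i-1],SA[i]) lcp shared
  1: (10,23) 0 ''
  2: (23,8) 1 'b'
  3: (8,16) 2 'be'
  4: (16,22) 0 ''
  5: (22,7) 2 'cb'
  6: (7,15) 3 'cbe'
  7: (15,24) 1 'c'
  8: (24,26) 1 'c'
  9: (26,12) 2 'ce'
  10: (12,4) 1 'c'
  11: (4,21) 0 ''
  12: (21,25) 2 'dc'
  13: (25,11) 3 'dce'
  14: (11,18) 1 'd'
  15: (18,27) 0 ''
  16: (27,9) 1 'e'
  17: (9,6) 1 'e'
  18: (6,3) 2 'ec'
  19: (3,17) 1 'e'
  20: (17,0) 1 'e'
  21: (0,13) 1 'e'
  22: (13,1) 2 'ef'
  23: (1,19) 1 'e'
  24: (19,14) 0 ''
  25: (14,5) 1 'f'
  26: (5,2) 3 'fec'
  27: (2,20) 0 ''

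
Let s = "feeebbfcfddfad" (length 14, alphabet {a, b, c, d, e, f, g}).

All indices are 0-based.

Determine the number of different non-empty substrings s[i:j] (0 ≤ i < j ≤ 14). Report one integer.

96

rank | idx | suffix
   0 |  12 | ad
   1 |   4 | bbfcfddfad
   2 |   5 | bfcfddfad
   3 |   7 | cfddfad
   4 |  13 | d
   5 |   9 | ddfad
   6 |  10 | dfad
   7 |   3 | ebbfcfddfad
   8 |   2 | eebbfcfddfad
   9 |   1 | eeebbfcfddfad
  10 |  11 | fad
  11 |   6 | fcfddfad
  12 |   8 | fddfad
  13 |   0 | feeebbfcfddfad

SA = [12, 4, 5, 7, 13, 9, 10, 3, 2, 1, 11, 6, 8, 0]
i: (SA[i-1],SA[i]) lcp shared
  1: (12,4) 0 ''
  2: (4,5) 1 'b'
  3: (5,7) 0 ''
  4: (7,13) 0 ''
  5: (13,9) 1 'd'
  6: (9,10) 1 'd'
  7: (10,3) 0 ''
  8: (3,2) 1 'e'
  9: (2,1) 2 'ee'
  10: (1,11) 0 ''
  11: (11,6) 1 'f'
  12: (6,8) 1 'f'
  13: (8,0) 1 'f'

n(n+1)/2 = 14·15/2 = 105
Σ LCP = 0 + 0 + 1 + 0 + 0 + 1 + 1 + 0 + 1 + 2 + 0 + 1 + 1 + 1 = 9
distinct = 105 − 9 = 96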